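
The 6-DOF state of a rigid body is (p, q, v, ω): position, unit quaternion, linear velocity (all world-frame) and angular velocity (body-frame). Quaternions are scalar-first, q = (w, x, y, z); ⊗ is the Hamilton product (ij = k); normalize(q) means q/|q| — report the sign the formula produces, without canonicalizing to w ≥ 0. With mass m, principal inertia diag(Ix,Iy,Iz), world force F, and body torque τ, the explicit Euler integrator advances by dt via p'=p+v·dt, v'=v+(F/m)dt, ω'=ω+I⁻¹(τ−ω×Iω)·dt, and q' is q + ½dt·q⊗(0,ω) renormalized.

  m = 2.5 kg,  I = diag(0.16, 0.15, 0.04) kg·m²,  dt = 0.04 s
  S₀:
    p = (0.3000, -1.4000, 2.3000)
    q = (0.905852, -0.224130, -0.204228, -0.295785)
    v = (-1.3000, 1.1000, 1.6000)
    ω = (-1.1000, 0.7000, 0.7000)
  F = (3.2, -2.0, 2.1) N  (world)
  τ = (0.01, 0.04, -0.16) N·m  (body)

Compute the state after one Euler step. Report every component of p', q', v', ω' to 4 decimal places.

gyro term ω×Iω = (-0.0539, -0.0924, 0.0077)
α = I⁻¹(τ − ω×Iω) = (0.3994, 0.8827, -4.1925)
ω' = ω + α·dt = (-1.0840, 0.7353, 0.5323)
q⊗(0,ω) = (0.1034661, -0.9323473, 1.1163509, 0.2525546)
q' = normalize(q + ½dt·q⊗(0,ω)) = (0.9075, -0.2427, -0.1818, -0.2906)
a = (1.2800, -0.8000, 0.8400)
new position p' = (0.2480, -1.3560, 2.3640)
v + (F/m)dt = (-1.2488, 1.0680, 1.6336)

p' = (0.2480, -1.3560, 2.3640)
q' = (0.9075, -0.2427, -0.1818, -0.2906)
v' = (-1.2488, 1.0680, 1.6336)
ω' = (-1.0840, 0.7353, 0.5323)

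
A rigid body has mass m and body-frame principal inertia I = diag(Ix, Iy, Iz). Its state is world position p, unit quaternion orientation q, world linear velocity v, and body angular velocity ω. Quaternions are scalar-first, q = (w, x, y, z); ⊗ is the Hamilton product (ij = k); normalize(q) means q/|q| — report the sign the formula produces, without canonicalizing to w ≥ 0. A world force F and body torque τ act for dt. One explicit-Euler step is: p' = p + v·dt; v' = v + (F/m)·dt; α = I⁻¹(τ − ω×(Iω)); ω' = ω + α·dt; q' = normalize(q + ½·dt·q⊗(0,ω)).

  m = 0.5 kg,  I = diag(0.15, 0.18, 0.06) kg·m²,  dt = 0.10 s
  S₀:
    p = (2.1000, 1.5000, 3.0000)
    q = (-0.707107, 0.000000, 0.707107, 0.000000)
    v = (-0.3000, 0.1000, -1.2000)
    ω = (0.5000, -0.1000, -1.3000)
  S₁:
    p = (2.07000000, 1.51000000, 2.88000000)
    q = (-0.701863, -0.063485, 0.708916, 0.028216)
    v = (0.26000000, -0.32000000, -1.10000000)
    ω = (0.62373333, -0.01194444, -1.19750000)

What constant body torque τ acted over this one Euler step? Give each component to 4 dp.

τ = (0.1700, 0.1000, 0.0600)

rate change Δω = (0.12373333, 0.08805556, 0.10250000)
gyro term ω₀×Iω₀ = (-0.0156, -0.0585, -0.0015)
applied torque τ = (0.1700, 0.1000, 0.0600)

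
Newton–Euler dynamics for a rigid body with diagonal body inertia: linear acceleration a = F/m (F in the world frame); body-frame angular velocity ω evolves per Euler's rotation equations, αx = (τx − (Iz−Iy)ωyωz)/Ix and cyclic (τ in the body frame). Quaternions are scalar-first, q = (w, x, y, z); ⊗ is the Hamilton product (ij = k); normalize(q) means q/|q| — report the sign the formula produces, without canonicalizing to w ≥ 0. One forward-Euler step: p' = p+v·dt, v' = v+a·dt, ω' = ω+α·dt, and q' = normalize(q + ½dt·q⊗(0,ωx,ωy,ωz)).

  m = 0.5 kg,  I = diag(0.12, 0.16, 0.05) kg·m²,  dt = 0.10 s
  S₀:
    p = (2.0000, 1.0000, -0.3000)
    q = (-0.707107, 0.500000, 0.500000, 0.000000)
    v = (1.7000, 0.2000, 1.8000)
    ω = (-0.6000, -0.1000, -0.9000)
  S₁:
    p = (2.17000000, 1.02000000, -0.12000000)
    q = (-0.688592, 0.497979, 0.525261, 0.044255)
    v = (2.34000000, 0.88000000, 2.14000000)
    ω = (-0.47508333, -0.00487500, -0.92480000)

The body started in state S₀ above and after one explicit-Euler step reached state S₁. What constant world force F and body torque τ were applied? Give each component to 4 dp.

v₁ − v₀ = (0.64000000, 0.68000000, 0.34000000)
F = m·Δv/dt = (3.2000, 3.4000, 1.7000)
rate change Δω = (0.12491667, 0.09512500, -0.02480000)
gyro term ω₀×Iω₀ = (-0.0099, 0.0378, 0.0024)
applied torque τ = (0.1400, 0.1900, -0.0100)

F = (3.2000, 3.4000, 1.7000)
τ = (0.1400, 0.1900, -0.0100)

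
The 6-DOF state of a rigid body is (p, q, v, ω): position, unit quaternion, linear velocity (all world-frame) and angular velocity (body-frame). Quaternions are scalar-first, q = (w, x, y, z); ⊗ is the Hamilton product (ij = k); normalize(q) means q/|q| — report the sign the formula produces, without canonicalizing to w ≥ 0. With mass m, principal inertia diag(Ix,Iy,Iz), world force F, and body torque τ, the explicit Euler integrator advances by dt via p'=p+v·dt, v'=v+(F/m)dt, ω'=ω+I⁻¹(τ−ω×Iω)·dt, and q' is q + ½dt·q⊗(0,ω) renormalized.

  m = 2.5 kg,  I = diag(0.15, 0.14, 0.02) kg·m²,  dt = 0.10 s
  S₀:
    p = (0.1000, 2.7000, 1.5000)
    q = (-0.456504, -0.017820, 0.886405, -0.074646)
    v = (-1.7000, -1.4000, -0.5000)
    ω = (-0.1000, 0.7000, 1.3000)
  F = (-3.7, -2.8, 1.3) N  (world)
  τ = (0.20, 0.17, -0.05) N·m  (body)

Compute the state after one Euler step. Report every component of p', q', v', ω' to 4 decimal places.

(τ − ω×Iω)/I = (2.0613, 1.3350, -2.5350)
ω' = ω + α·dt = (0.1061, 0.8335, 1.0465)
2q̇ = q⊗(0,ω) = (-0.5252257, 1.2502291, -0.2889222, -0.5172887)
updated quaternion q' = (-0.4814, 0.0446, 0.8696, -0.1002)
linear accel F/m = (-1.4800, -1.1200, 0.5200)
new position p' = (-0.0700, 2.5600, 1.4500)
v + (F/m)dt = (-1.8480, -1.5120, -0.4480)

p' = (-0.0700, 2.5600, 1.4500)
q' = (-0.4814, 0.0446, 0.8696, -0.1002)
v' = (-1.8480, -1.5120, -0.4480)
ω' = (0.1061, 0.8335, 1.0465)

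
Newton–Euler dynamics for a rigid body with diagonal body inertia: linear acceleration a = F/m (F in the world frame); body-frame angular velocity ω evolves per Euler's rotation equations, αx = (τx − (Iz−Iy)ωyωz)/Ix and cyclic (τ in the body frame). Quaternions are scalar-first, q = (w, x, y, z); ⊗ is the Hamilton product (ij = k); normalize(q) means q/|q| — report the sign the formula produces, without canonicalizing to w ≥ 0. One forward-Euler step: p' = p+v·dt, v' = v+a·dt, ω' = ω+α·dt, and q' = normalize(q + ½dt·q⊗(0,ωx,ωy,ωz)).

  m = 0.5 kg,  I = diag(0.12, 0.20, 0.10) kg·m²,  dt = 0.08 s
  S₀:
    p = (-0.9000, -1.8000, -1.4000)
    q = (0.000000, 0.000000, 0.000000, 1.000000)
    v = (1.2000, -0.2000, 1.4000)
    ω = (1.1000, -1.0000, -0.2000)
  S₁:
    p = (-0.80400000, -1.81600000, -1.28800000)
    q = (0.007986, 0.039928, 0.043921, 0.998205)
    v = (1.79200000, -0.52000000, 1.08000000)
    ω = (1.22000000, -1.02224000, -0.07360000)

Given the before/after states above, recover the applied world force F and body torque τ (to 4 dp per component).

F = (3.7000, -2.0000, -2.0000)
τ = (0.1600, -0.0600, 0.0700)

ω₁ − ω₀ = (0.12000000, -0.02224000, 0.12640000)
ω₀×(Iω₀) = (-0.0200, -0.0044, -0.0880)
τ = I·(Δω/dt) + ω₀×(Iω₀) = (0.1600, -0.0600, 0.0700)
Δv = v₁−v₀ = (0.59200000, -0.32000000, -0.32000000)
m·(v₁−v₀)/dt = (3.7000, -2.0000, -2.0000)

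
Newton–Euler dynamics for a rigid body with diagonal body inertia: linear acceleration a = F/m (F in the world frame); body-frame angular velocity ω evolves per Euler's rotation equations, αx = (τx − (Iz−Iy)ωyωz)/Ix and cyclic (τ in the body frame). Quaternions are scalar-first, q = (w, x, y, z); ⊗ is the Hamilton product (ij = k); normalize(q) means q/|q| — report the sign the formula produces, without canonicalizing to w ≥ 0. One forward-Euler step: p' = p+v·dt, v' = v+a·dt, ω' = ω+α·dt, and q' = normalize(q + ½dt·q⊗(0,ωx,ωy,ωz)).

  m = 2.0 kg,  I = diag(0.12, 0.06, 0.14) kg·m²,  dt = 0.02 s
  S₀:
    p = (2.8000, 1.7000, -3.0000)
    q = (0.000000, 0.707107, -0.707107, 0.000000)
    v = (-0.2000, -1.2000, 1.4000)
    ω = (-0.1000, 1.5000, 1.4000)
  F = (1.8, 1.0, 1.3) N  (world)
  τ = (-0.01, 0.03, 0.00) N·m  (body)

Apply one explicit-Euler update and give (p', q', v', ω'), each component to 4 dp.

p' = (2.7960, 1.6760, -2.9720)
q' = (0.0113, 0.6971, -0.7169, 0.0099)
v' = (-0.1820, -1.1900, 1.4130)
ω' = (-0.1297, 1.5091, 1.3987)

new position p' = (2.7960, 1.6760, -2.9720)
v' = v + a·dt = (-0.1820, -1.1900, 1.4130)
ω×(Iω) gyroscopic = (0.1680, 0.0028, 0.0090)
angular accel α = (-1.4833, 0.4533, -0.0643)
new body rate ω' = (-0.1297, 1.5091, 1.3987)
Hamilton product q⊗(0,ω) = (1.1313712, -0.9899498, -0.9899498, 0.9899498)
q' = normalize(q + ½dt·q⊗(0,ω)) = (0.0113, 0.6971, -0.7169, 0.0099)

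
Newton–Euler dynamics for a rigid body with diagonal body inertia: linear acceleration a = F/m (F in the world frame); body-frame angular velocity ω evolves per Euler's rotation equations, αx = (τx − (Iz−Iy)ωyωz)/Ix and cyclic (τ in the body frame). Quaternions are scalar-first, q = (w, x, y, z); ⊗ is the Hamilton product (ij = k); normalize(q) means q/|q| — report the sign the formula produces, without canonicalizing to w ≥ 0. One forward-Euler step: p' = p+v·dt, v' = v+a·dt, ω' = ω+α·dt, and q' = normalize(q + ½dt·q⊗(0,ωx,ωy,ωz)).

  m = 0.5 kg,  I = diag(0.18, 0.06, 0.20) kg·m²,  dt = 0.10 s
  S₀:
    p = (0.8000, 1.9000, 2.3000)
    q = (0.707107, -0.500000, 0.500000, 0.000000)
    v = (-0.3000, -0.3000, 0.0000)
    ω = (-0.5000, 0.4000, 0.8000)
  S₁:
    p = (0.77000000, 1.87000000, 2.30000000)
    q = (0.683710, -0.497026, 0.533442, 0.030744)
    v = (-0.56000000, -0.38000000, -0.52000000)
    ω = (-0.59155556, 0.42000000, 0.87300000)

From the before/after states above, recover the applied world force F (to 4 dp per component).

F = (-1.3000, -0.4000, -2.6000)

v₁ − v₀ = (-0.26000000, -0.08000000, -0.52000000)
applied force F = (-1.3000, -0.4000, -2.6000)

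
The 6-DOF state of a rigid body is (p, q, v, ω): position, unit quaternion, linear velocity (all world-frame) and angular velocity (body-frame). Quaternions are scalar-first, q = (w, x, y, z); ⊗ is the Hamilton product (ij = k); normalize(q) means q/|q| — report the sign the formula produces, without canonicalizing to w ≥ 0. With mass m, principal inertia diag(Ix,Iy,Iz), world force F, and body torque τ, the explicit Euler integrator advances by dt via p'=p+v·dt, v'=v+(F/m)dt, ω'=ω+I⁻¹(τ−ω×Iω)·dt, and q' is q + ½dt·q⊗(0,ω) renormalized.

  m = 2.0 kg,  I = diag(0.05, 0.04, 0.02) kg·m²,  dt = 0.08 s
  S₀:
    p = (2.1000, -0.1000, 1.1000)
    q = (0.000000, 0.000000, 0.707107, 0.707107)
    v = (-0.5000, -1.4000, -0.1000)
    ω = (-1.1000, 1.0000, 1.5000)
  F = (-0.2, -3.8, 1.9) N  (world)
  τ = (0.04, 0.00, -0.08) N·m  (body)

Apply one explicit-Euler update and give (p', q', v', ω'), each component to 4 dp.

p' = (2.0600, -0.2120, 1.0920)
q' = (-0.0705, 0.0141, 0.6736, 0.7356)
v' = (-0.5080, -1.5520, -0.0240)
ω' = (-0.9880, 1.0990, 1.1360)

a = F/m = (-0.1000, -1.9000, 0.9500)
p + v·dt = (2.0600, -0.2120, 1.0920)
v' = v + a·dt = (-0.5080, -1.5520, -0.0240)
(τ − ω×Iω)/I = (1.4000, 1.2375, -4.5500)
ω' = ω + α·dt = (-0.9880, 1.0990, 1.1360)
Hamilton product q⊗(0,ω) = (-1.7677675, 0.3535535, -0.7778177, 0.7778177)
q' = normalize(q + ½dt·q⊗(0,ω)) = (-0.0705, 0.0141, 0.6736, 0.7356)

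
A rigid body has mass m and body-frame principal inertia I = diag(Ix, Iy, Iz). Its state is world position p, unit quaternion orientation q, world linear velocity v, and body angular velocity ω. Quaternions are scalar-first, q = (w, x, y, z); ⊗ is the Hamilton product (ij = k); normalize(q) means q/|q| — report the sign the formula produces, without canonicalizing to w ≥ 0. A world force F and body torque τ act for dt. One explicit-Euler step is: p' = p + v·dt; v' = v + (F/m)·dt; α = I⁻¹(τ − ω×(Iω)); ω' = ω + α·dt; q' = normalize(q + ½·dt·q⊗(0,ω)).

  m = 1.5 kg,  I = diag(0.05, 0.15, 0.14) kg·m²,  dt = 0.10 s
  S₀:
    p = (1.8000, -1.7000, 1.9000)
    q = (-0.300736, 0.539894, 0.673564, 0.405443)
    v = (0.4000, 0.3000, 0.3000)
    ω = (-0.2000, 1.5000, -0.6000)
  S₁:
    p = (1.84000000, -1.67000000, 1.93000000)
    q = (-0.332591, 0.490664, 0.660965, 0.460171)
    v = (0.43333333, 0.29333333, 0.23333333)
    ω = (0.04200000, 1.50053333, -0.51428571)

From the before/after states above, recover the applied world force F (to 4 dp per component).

velocity change Δv = (0.03333333, -0.00666667, -0.06666667)
applied force F = (0.5000, -0.1000, -1.0000)

F = (0.5000, -0.1000, -1.0000)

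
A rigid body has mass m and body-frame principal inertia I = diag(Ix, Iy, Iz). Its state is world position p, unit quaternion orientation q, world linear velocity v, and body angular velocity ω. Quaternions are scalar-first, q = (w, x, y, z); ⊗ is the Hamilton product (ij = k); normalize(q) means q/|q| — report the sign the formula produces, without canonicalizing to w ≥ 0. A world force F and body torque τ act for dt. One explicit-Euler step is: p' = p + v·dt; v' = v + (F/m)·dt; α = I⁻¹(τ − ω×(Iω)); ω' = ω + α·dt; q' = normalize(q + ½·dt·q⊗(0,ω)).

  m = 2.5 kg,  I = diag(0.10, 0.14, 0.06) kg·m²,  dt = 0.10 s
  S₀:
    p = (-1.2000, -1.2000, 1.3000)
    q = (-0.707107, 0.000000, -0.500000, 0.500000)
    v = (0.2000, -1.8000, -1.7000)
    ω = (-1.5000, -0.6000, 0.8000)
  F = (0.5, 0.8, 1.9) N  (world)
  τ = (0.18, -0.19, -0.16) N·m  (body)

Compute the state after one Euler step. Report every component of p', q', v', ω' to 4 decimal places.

ω×(Iω) gyroscopic = (0.0384, -0.0480, 0.0360)
(τ − ω×Iω)/I = (1.4160, -1.0143, -3.2667)
ω' = ω + α·dt = (-1.3584, -0.7014, 0.4733)
q⊗(0,ω) = (-0.7000000, 0.9606605, -0.3257358, -1.3156856)
q + ½dt·q⊗(0,ω), renormalized = (-0.7391, 0.0478, -0.5142, 0.4325)
a = F/m = (0.2000, 0.3200, 0.7600)
p + v·dt = (-1.1800, -1.3800, 1.1300)
v + (F/m)dt = (0.2200, -1.7680, -1.6240)

p' = (-1.1800, -1.3800, 1.1300)
q' = (-0.7391, 0.0478, -0.5142, 0.4325)
v' = (0.2200, -1.7680, -1.6240)
ω' = (-1.3584, -0.7014, 0.4733)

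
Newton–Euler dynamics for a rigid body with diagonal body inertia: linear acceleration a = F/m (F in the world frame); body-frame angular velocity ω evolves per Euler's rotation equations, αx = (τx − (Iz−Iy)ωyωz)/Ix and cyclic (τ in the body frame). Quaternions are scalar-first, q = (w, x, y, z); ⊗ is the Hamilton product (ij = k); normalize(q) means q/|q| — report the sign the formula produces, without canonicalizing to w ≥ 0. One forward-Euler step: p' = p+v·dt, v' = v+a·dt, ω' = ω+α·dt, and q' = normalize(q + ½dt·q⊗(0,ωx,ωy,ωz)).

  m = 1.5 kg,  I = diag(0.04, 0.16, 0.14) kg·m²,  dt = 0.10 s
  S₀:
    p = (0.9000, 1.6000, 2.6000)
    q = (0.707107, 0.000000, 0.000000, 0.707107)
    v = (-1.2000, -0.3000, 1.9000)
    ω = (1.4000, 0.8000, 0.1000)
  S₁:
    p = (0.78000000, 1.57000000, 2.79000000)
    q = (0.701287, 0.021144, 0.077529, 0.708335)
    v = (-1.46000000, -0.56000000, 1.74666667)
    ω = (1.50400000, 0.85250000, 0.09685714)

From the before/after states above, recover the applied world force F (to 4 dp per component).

F = (-3.9000, -3.9000, -2.3000)

velocity change Δv = (-0.26000000, -0.26000000, -0.15333333)
m·(v₁−v₀)/dt = (-3.9000, -3.9000, -2.3000)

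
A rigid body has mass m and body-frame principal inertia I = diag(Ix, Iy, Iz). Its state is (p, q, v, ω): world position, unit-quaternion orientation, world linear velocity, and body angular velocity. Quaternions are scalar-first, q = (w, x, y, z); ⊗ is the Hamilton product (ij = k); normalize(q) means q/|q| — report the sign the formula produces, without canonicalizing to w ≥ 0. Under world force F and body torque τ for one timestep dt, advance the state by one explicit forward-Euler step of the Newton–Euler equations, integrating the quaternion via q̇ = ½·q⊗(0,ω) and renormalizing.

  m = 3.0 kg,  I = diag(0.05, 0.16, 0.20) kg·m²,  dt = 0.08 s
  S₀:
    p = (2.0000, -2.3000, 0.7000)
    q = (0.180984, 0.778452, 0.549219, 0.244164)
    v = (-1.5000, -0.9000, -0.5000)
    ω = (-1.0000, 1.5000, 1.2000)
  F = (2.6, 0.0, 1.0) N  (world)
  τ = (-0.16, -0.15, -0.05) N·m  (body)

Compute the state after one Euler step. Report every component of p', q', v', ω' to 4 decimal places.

p' = (1.8800, -2.3720, 0.6600)
q' = (0.1668, 0.7800, 0.5110, 0.3203)
v' = (-1.4307, -0.9000, -0.4733)
ω' = (-1.3712, 1.3350, 1.2460)

precession coupling ω×(Iω) = (0.0720, 0.1800, -0.1650)
angular accel α = (-4.6400, -2.0625, 0.5750)
new body rate ω' = (-1.3712, 1.3350, 1.2460)
2q̇ = q⊗(0,ω) = (-0.3383733, 0.1118328, -0.9068304, 1.9340778)
q + ½dt·q⊗(0,ω), renormalized = (0.1668, 0.7800, 0.5110, 0.3203)
linear accel F/m = (0.8667, 0.0000, 0.3333)
p + v·dt = (1.8800, -2.3720, 0.6600)
v' = v + a·dt = (-1.4307, -0.9000, -0.4733)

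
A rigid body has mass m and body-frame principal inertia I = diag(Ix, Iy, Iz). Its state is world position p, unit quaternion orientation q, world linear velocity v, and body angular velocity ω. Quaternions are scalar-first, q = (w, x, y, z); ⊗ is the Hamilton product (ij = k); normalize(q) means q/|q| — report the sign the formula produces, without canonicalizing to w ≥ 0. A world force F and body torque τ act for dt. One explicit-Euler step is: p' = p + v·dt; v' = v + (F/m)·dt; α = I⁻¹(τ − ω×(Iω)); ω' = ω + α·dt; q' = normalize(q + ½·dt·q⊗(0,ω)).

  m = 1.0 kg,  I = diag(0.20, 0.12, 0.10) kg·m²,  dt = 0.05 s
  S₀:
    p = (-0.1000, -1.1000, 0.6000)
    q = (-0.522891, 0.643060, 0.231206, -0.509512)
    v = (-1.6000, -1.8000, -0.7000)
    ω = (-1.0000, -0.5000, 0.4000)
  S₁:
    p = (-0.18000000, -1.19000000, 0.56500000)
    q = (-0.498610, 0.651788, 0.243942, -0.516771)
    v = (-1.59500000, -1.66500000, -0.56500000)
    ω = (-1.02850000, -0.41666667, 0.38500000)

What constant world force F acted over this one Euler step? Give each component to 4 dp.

velocity change Δv = (0.00500000, 0.13500000, 0.13500000)
applied force F = (0.1000, 2.7000, 2.7000)

F = (0.1000, 2.7000, 2.7000)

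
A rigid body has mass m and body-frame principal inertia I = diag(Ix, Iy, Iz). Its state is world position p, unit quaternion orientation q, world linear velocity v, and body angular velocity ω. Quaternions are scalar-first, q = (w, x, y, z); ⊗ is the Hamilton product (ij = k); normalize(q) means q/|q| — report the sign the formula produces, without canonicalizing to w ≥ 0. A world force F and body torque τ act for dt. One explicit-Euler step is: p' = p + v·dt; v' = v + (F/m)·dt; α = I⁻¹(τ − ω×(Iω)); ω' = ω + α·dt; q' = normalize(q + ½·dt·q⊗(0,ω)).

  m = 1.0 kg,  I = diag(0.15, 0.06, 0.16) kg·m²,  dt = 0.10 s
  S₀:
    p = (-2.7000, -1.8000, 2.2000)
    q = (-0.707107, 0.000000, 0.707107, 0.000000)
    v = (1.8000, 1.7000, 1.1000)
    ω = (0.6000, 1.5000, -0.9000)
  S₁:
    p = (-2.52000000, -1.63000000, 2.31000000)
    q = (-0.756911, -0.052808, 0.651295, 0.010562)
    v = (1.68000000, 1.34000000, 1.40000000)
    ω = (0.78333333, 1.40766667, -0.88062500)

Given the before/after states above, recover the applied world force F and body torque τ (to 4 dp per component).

F = (-1.2000, -3.6000, 3.0000)
τ = (0.1400, -0.0500, -0.0500)

v₁ − v₀ = (-0.12000000, -0.36000000, 0.30000000)
F = m·Δv/dt = (-1.2000, -3.6000, 3.0000)
Δω = ω₁−ω₀ = (0.18333333, -0.09233333, 0.01937500)
precession coupling = (-0.1350, 0.0054, -0.0810)
applied torque τ = (0.1400, -0.0500, -0.0500)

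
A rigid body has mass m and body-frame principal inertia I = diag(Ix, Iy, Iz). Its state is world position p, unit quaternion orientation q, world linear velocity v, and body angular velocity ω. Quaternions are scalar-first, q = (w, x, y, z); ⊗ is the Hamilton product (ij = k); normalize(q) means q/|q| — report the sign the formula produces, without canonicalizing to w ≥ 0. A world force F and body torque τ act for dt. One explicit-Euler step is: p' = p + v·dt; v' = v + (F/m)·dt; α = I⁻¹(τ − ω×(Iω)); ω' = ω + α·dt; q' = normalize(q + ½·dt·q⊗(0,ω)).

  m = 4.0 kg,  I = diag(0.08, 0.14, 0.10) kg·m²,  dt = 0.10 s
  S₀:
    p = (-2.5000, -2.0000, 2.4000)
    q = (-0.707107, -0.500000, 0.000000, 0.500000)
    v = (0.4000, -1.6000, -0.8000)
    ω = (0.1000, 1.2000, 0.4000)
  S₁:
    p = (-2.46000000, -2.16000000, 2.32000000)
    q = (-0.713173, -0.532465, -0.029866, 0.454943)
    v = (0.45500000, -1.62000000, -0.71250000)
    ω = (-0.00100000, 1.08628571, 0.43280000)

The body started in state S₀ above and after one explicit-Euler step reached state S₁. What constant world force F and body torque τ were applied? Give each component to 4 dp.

F = (2.2000, -0.8000, 3.5000)
τ = (-0.1000, -0.1600, 0.0400)

ω₁ − ω₀ = (-0.10100000, -0.11371429, 0.03280000)
gyro term ω₀×Iω₀ = (-0.0192, -0.0008, 0.0072)
I·α + gyro = (-0.1000, -0.1600, 0.0400)
Δv = v₁−v₀ = (0.05500000, -0.02000000, 0.08750000)
F = m·Δv/dt = (2.2000, -0.8000, 3.5000)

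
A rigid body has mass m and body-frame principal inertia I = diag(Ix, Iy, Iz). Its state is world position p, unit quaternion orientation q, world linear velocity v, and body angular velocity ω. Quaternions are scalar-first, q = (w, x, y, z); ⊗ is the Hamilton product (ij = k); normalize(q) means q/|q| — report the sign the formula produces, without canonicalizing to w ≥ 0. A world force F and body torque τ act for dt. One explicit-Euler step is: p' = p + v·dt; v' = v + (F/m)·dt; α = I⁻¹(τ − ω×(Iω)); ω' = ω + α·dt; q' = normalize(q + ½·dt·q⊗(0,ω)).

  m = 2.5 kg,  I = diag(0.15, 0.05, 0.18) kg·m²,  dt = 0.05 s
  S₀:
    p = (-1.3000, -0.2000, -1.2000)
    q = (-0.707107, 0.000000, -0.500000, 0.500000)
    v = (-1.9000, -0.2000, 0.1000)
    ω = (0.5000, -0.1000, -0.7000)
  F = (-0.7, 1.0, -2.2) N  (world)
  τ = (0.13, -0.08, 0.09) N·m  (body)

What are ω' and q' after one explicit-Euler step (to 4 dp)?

ω' = (0.5403, -0.1905, -0.6764)
q' = (-0.6994, 0.0012, -0.4919, 0.5185)

angular accel α = (0.8060, -1.8100, 0.4722)
ω + α·dt = (0.5403, -0.1905, -0.6764)
2q̇ = q⊗(0,ω) = (0.3000000, 0.0464465, 0.3207107, 0.7449749)
updated quaternion q' = (-0.6994, 0.0012, -0.4919, 0.5185)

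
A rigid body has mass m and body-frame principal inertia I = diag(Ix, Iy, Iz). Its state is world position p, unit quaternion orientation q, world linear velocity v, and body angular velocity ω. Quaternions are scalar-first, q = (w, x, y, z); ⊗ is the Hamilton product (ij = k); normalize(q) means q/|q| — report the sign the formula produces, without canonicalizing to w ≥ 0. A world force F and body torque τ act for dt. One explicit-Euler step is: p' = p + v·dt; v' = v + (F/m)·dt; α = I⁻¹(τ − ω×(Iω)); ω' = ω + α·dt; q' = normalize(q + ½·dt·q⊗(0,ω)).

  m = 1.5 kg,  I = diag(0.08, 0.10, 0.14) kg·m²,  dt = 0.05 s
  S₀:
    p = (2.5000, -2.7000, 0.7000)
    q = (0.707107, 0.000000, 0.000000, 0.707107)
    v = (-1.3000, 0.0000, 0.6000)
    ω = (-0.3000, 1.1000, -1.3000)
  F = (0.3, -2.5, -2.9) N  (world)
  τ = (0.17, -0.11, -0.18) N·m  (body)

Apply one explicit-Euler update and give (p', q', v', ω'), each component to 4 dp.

linear accel F/m = (0.2000, -1.6667, -1.9333)
p + v·dt = (2.4350, -2.7000, 0.7300)
v + (F/m)dt = (-1.2900, -0.0833, 0.5033)
precession coupling ω×(Iω) = (-0.0572, -0.0234, -0.0066)
angular accel α = (2.8400, -0.8660, -1.2386)
new body rate ω' = (-0.1580, 1.0567, -1.3619)
q⊗(0,ω) = (0.9192391, -0.9899498, 0.5656856, -0.9192391)
q' = normalize(q + ½dt·q⊗(0,ω)) = (0.7294, -0.0247, 0.0141, 0.6835)

p' = (2.4350, -2.7000, 0.7300)
q' = (0.7294, -0.0247, 0.0141, 0.6835)
v' = (-1.2900, -0.0833, 0.5033)
ω' = (-0.1580, 1.0567, -1.3619)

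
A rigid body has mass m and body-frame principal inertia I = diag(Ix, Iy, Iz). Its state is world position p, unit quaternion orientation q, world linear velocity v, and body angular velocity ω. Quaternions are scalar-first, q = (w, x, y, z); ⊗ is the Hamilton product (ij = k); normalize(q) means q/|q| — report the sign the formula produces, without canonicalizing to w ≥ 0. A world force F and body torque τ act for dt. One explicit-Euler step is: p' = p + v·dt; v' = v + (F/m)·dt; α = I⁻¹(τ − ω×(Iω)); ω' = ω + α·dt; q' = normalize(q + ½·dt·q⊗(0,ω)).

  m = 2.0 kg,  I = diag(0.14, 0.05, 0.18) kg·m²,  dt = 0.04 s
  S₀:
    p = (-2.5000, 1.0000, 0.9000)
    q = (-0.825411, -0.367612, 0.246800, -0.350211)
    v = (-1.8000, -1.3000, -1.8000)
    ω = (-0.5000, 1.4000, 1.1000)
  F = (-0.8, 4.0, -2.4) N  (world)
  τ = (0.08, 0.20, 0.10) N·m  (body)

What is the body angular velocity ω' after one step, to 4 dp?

ω' = (-0.5343, 1.5424, 1.1082)

gyro term ω×Iω = (0.2002, 0.0220, 0.0630)
α = I⁻¹(τ − ω×Iω) = (-0.8586, 3.5600, 0.2056)
ω + α·dt = (-0.5343, 1.5424, 1.1082)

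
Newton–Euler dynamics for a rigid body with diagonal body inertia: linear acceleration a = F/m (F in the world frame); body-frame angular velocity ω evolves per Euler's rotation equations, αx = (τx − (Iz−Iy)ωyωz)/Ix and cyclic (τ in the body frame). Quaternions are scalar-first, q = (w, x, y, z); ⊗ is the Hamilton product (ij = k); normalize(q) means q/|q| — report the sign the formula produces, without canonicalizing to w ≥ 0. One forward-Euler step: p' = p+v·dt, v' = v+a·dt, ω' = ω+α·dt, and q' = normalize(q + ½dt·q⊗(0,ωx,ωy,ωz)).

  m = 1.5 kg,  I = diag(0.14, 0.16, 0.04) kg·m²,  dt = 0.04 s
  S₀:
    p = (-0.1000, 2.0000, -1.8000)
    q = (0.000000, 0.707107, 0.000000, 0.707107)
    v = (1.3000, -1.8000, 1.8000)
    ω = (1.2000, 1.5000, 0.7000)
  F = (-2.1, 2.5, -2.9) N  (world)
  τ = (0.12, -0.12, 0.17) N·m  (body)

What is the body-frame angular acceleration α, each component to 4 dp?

α = (1.7571, -1.2750, 3.3500)

gyro term ω×Iω = (-0.1260, 0.0840, 0.0360)
angular accel α = (1.7571, -1.2750, 3.3500)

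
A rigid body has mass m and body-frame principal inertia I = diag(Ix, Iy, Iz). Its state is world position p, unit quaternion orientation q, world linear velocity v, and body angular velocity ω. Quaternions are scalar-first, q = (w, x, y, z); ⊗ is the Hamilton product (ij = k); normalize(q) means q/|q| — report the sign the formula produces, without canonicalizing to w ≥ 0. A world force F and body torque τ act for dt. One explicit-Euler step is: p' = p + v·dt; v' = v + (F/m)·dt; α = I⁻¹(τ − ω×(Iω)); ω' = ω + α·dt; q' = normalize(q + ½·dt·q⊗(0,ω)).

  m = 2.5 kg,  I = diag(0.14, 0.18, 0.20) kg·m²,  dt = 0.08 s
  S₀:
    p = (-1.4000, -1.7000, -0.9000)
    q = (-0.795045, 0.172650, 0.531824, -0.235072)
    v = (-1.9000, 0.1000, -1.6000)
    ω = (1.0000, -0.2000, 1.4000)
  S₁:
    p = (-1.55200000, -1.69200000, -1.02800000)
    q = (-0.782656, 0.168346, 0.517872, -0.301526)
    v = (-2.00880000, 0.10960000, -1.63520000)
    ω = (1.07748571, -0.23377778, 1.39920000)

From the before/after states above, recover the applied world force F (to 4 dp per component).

v₁ − v₀ = (-0.10880000, 0.00960000, -0.03520000)
m·(v₁−v₀)/dt = (-3.4000, 0.3000, -1.1000)

F = (-3.4000, 0.3000, -1.1000)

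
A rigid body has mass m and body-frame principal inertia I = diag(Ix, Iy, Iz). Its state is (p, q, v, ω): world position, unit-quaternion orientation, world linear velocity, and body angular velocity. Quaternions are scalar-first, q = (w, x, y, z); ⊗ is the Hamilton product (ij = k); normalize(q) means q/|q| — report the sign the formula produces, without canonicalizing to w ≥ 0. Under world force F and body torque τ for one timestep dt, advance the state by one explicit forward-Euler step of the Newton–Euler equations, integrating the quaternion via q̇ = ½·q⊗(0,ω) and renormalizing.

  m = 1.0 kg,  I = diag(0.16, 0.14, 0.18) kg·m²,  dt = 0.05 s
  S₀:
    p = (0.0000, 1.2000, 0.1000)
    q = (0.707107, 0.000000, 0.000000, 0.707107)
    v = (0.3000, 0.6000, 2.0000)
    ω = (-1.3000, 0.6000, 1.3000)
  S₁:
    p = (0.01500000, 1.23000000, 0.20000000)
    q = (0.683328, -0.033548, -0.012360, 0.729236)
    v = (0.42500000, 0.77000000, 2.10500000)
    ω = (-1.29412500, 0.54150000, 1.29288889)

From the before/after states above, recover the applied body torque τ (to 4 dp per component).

Δω = ω₁−ω₀ = (0.00587500, -0.05850000, -0.00711111)
gyro term ω₀×Iω₀ = (0.0312, 0.0338, 0.0156)
applied torque τ = (0.0500, -0.1300, -0.0100)

τ = (0.0500, -0.1300, -0.0100)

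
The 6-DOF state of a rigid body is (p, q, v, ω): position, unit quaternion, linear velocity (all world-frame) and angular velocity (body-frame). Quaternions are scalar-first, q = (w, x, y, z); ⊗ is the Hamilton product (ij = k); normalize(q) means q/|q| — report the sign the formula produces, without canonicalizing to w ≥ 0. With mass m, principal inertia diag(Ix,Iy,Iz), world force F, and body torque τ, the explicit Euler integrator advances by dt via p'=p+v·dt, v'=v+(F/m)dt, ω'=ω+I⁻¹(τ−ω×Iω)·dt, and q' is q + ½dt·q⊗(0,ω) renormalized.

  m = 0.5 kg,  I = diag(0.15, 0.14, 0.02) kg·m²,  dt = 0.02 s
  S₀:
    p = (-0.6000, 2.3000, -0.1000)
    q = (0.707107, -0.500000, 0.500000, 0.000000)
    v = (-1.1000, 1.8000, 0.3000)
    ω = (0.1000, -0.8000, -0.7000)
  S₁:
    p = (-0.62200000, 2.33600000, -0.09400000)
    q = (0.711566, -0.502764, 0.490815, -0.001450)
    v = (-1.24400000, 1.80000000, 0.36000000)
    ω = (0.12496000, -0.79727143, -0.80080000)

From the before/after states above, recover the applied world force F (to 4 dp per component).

Δv = v₁−v₀ = (-0.14400000, 0.00000000, 0.06000000)
applied force F = (-3.6000, 0.0000, 1.5000)

F = (-3.6000, 0.0000, 1.5000)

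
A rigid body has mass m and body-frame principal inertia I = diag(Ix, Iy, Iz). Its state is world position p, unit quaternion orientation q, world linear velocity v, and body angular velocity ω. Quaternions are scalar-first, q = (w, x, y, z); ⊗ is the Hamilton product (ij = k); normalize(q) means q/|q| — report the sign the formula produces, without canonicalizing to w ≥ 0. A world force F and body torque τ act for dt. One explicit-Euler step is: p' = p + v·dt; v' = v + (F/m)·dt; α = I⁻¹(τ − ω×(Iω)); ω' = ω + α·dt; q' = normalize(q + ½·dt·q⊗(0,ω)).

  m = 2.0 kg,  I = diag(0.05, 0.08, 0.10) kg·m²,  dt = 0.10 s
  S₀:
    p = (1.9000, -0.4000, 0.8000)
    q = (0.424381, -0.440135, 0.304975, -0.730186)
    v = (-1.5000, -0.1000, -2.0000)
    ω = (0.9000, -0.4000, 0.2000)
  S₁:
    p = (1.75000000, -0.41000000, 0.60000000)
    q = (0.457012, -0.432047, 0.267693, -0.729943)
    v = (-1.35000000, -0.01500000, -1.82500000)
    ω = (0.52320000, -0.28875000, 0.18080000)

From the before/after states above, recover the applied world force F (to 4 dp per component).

F = (3.0000, 1.7000, 3.5000)

Δv = v₁−v₀ = (0.15000000, 0.08500000, 0.17500000)
m·(v₁−v₀)/dt = (3.0000, 1.7000, 3.5000)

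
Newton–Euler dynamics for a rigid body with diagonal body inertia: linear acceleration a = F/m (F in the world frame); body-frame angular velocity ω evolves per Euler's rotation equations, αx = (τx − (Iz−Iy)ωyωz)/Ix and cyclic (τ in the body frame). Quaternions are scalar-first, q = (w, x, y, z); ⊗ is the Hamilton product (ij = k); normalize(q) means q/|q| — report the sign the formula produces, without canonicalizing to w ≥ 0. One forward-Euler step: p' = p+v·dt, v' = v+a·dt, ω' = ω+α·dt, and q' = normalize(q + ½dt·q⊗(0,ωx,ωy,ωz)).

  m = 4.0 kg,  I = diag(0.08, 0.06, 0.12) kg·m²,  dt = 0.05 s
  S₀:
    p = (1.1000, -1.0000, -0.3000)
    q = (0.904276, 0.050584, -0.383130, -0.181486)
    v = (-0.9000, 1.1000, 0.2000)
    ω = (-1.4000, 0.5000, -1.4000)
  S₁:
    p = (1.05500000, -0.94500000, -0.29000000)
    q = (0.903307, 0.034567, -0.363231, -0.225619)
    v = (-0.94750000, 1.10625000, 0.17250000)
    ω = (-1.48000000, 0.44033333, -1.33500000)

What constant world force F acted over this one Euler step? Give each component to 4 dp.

v₁ − v₀ = (-0.04750000, 0.00625000, -0.02750000)
F = m·Δv/dt = (-3.8000, 0.5000, -2.2000)

F = (-3.8000, 0.5000, -2.2000)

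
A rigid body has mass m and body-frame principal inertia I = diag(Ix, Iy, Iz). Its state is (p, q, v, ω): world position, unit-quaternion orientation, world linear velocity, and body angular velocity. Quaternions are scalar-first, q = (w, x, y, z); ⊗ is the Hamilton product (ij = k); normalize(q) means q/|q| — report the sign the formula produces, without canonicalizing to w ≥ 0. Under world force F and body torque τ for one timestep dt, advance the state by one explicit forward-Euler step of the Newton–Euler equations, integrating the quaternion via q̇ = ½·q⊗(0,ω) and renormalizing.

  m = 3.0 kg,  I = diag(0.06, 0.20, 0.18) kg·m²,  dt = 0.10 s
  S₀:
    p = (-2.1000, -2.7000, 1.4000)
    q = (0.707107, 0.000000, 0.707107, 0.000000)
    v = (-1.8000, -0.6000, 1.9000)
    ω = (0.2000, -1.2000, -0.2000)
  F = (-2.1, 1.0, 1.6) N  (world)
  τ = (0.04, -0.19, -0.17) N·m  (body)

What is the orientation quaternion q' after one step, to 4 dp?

q⊗(0,ω) = (0.8485284, 0.0000000, -0.8485284, -0.2828428)
q + ½dt·q⊗(0,ω), renormalized = (0.7481, 0.0000, 0.6634, -0.0141)

q' = (0.7481, 0.0000, 0.6634, -0.0141)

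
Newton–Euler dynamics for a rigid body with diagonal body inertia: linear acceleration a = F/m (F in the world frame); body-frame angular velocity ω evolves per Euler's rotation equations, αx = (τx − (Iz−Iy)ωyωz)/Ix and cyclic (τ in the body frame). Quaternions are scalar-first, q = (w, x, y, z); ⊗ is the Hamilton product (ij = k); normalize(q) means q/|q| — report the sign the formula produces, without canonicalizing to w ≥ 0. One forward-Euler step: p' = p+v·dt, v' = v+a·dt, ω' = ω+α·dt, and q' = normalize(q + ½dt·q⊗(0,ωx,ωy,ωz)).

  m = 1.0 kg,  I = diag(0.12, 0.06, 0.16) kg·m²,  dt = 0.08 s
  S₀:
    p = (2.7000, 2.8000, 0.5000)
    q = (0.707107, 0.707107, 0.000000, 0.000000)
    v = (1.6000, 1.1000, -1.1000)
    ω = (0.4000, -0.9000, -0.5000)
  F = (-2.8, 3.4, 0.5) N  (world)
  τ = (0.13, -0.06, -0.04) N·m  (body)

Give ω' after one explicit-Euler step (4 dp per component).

angular accel α = (0.7083, -1.1333, -0.3850)
new body rate ω' = (0.4567, -0.9907, -0.5308)

ω' = (0.4567, -0.9907, -0.5308)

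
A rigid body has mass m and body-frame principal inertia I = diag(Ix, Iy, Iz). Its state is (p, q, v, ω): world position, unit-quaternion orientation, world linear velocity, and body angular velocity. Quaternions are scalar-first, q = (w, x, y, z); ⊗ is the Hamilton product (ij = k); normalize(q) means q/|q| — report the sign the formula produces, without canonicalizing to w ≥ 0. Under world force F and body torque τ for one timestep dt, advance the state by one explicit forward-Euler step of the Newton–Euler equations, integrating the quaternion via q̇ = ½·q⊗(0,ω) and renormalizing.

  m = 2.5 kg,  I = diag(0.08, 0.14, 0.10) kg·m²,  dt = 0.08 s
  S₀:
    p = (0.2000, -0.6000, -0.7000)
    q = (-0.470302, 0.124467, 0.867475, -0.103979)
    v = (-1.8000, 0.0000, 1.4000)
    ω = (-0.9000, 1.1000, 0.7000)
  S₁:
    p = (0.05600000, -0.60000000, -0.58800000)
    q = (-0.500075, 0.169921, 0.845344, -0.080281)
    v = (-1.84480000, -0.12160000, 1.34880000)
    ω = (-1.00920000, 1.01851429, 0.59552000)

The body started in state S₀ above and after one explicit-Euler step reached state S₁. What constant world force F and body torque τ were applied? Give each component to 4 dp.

rate change Δω = (-0.10920000, -0.08148571, -0.10448000)
I·α + gyro = (-0.1400, -0.1300, -0.1900)
v₁ − v₀ = (-0.04480000, -0.12160000, -0.05120000)
applied force F = (-1.4000, -3.8000, -1.6000)

F = (-1.4000, -3.8000, -1.6000)
τ = (-0.1400, -0.1300, -0.1900)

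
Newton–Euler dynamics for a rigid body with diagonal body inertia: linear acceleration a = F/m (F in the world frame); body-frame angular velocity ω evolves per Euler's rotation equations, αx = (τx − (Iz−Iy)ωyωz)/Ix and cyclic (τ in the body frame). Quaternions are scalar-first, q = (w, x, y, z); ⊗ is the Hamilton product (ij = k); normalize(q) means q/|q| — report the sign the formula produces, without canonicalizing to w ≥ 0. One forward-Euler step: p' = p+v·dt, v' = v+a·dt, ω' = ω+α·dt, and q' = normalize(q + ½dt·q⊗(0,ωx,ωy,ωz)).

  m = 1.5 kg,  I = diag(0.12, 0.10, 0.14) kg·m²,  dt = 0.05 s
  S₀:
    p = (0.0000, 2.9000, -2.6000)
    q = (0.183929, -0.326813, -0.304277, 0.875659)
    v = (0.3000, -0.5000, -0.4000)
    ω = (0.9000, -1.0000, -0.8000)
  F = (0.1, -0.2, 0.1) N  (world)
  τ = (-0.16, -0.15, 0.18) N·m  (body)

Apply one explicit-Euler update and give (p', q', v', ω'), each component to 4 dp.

a = (0.0667, -0.1333, 0.0667)
p + v·dt = (0.0150, 2.8750, -2.6200)
new velocity v' = (0.3033, -0.5067, -0.3967)
gyro term ω×Iω = (0.0320, 0.0144, 0.0180)
angular accel α = (-1.6000, -1.6440, 1.1571)
new body rate ω' = (0.8200, -1.0822, -0.7421)
q⊗(0,ω) = (0.6903819, 1.2846167, 0.3427137, 0.4535191)
updated quaternion q' = (0.2010, -0.2945, -0.2955, 0.8863)

p' = (0.0150, 2.8750, -2.6200)
q' = (0.2010, -0.2945, -0.2955, 0.8863)
v' = (0.3033, -0.5067, -0.3967)
ω' = (0.8200, -1.0822, -0.7421)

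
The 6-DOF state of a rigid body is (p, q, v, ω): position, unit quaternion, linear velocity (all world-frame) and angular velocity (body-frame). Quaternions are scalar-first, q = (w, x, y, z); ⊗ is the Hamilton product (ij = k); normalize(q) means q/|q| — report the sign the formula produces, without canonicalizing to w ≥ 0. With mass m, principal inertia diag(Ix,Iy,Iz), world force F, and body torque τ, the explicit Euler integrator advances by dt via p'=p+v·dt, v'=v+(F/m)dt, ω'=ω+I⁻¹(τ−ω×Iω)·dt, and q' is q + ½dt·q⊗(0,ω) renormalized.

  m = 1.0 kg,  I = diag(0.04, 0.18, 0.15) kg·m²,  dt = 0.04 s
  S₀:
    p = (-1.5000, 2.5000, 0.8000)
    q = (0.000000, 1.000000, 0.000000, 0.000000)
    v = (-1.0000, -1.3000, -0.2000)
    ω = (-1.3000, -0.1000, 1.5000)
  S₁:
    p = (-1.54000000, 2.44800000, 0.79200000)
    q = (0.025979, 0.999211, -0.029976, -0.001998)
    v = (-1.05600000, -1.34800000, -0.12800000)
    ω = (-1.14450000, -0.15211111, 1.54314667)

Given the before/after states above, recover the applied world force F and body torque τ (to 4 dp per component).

F = (-1.4000, -1.2000, 1.8000)
τ = (0.1600, -0.0200, 0.1800)

v₁ − v₀ = (-0.05600000, -0.04800000, 0.07200000)
F = m·Δv/dt = (-1.4000, -1.2000, 1.8000)
ω₁ − ω₀ = (0.15550000, -0.05211111, 0.04314667)
gyro term ω₀×Iω₀ = (0.0045, 0.2145, 0.0182)
applied torque τ = (0.1600, -0.0200, 0.1800)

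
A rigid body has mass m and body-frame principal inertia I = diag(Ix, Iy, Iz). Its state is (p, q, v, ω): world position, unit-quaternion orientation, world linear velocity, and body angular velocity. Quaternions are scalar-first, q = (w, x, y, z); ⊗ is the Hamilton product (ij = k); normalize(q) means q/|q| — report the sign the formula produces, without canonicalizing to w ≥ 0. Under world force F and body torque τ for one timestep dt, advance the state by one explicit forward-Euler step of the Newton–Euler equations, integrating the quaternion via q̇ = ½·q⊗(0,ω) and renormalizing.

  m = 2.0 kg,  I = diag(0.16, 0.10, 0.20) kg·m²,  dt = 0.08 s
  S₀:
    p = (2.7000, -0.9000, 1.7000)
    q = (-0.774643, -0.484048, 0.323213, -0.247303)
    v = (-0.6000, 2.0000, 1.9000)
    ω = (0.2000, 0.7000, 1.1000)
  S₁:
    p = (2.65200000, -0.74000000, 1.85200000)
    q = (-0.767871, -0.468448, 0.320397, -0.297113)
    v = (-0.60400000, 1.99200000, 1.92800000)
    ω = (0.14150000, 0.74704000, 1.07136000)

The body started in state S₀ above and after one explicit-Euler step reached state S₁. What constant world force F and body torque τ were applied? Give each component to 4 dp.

Δω = ω₁−ω₀ = (-0.05850000, 0.04704000, -0.02864000)
precession coupling = (0.0770, -0.0088, -0.0084)
τ = I·(Δω/dt) + ω₀×(Iω₀) = (-0.0400, 0.0500, -0.0800)
velocity change Δv = (-0.00400000, -0.00800000, 0.02800000)
applied force F = (-0.1000, -0.2000, 0.7000)

F = (-0.1000, -0.2000, 0.7000)
τ = (-0.0400, 0.0500, -0.0800)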